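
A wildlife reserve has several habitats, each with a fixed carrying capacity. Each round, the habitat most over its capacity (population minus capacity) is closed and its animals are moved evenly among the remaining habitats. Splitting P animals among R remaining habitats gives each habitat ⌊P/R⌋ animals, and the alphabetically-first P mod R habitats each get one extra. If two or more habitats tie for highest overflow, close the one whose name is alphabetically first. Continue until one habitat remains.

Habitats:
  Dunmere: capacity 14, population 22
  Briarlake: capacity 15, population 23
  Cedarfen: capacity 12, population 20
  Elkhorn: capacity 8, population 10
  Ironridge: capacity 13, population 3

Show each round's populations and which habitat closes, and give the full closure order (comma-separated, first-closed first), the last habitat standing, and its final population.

Closure order: Briarlake, Cedarfen, Dunmere, Elkhorn
Last habitat: Ironridge with 78 animals

Round 1: Briarlake=23 Cedarfen=20 Dunmere=22 Elkhorn=10 Ironridge=3 → close Briarlake (overflow 8)
  23÷4 = 5 each, +1 to first 3
Round 2: Cedarfen=26 Dunmere=28 Elkhorn=16 Ironridge=8 → close Cedarfen (overflow 14)
  26÷3 = 8 each, +1 to first 2
Round 3: Dunmere=37 Elkhorn=25 Ironridge=16 → close Dunmere (overflow 23)
  37÷2 = 18 each, +1 to first 1
Round 4: Elkhorn=44 Ironridge=34 → close Elkhorn (overflow 36)
  44÷1 = 44 each, +1 to first 0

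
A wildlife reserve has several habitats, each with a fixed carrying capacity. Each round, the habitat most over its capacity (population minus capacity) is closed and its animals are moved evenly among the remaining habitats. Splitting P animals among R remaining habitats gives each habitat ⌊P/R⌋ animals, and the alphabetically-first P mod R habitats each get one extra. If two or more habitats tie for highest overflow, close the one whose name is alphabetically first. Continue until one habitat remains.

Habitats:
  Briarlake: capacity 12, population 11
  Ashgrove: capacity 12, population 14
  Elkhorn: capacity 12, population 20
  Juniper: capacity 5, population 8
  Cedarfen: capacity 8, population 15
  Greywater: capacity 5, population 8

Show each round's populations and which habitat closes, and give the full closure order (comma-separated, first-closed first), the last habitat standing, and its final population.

Closure order: Elkhorn, Cedarfen, Greywater, Ashgrove, Juniper
Last habitat: Briarlake with 76 animals

Round 1: Ashgrove=14 Briarlake=11 Cedarfen=15 Elkhorn=20 Greywater=8 Juniper=8 → close Elkhorn (overflow 8)
  20÷5 = 4 each, +1 to first 0
Round 2: Ashgrove=18 Briarlake=15 Cedarfen=19 Greywater=12 Juniper=12 → close Cedarfen (overflow 11)
  19÷4 = 4 each, +1 to first 3
Round 3: Ashgrove=23 Briarlake=20 Greywater=17 Juniper=16 → close Greywater (overflow 12)
  17÷3 = 5 each, +1 to first 2
Round 4: Ashgrove=29 Briarlake=26 Juniper=21 → close Ashgrove (overflow 17)
  29÷2 = 14 each, +1 to first 1
Round 5: Briarlake=41 Juniper=35 → close Juniper (overflow 30)
  35÷1 = 35 each, +1 to first 0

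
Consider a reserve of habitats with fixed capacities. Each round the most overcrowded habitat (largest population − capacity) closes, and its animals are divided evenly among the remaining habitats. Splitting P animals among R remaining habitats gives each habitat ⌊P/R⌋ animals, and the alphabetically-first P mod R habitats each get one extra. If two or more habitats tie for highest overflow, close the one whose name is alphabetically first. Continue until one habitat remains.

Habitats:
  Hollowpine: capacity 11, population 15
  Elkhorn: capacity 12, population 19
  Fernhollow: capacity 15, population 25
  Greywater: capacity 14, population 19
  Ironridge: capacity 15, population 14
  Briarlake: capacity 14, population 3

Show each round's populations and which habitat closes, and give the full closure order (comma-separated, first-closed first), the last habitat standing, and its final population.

Closure order: Fernhollow, Elkhorn, Greywater, Hollowpine, Ironridge
Last habitat: Briarlake with 95 animals

Round 1: Briarlake=3 Elkhorn=19 Fernhollow=25 Greywater=19 Hollowpine=15 Ironridge=14 → close Fernhollow (overflow 10)
  25÷5 = 5 each, +1 to first 0
Round 2: Briarlake=8 Elkhorn=24 Greywater=24 Hollowpine=20 Ironridge=19 → close Elkhorn (overflow 12)
  24÷4 = 6 each, +1 to first 0
Round 3: Briarlake=14 Greywater=30 Hollowpine=26 Ironridge=25 → close Greywater (overflow 16)
  30÷3 = 10 each, +1 to first 0
Round 4: Briarlake=24 Hollowpine=36 Ironridge=35 → close Hollowpine (overflow 25)
  36÷2 = 18 each, +1 to first 0
Round 5: Briarlake=42 Ironridge=53 → close Ironridge (overflow 38)
  53÷1 = 53 each, +1 to first 0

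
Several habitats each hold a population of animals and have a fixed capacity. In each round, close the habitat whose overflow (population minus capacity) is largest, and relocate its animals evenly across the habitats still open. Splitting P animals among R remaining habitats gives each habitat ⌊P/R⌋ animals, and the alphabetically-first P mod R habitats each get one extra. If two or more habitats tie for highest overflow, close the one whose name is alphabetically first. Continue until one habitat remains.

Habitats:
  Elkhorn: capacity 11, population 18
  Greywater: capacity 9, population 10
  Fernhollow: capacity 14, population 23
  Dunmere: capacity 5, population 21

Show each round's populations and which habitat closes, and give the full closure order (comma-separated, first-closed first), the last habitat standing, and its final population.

Closure order: Dunmere, Fernhollow, Elkhorn
Last habitat: Greywater with 72 animals

Round 1: Dunmere=21 Elkhorn=18 Fernhollow=23 Greywater=10 → close Dunmere (overflow 16)
  21÷3 = 7 each, +1 to first 0
Round 2: Elkhorn=25 Fernhollow=30 Greywater=17 → close Fernhollow (overflow 16)
  30÷2 = 15 each, +1 to first 0
Round 3: Elkhorn=40 Greywater=32 → close Elkhorn (overflow 29)
  40÷1 = 40 each, +1 to first 0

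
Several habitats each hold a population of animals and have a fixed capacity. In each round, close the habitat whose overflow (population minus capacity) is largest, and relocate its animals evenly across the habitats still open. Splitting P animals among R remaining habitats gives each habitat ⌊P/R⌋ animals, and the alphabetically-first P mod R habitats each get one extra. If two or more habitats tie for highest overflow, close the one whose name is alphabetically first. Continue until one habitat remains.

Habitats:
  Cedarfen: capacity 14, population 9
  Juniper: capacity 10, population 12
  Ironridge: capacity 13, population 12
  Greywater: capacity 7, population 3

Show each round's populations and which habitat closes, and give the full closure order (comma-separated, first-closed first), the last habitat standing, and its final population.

Round 1: Cedarfen=9 Greywater=3 Ironridge=12 Juniper=12 → close Juniper (overflow 2)
  12÷3 = 4 each, +1 to first 0
Round 2: Cedarfen=13 Greywater=7 Ironridge=16 → close Ironridge (overflow 3)
  16÷2 = 8 each, +1 to first 0
Round 3: Cedarfen=21 Greywater=15 → close Greywater (overflow 8)
  15÷1 = 15 each, +1 to first 0

Closure order: Juniper, Ironridge, Greywater
Last habitat: Cedarfen with 36 animals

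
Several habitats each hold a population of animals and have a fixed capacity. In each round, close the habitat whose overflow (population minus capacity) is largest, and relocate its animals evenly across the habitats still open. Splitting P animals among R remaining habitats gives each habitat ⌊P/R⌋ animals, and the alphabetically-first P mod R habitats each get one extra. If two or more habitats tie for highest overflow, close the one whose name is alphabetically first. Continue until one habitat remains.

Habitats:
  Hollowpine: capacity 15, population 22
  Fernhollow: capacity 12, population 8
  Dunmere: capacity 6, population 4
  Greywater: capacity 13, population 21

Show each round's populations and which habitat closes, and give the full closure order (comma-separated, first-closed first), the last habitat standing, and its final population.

Closure order: Greywater, Hollowpine, Dunmere
Last habitat: Fernhollow with 55 animals

Round 1: Dunmere=4 Fernhollow=8 Greywater=21 Hollowpine=22 → close Greywater (overflow 8)
  21÷3 = 7 each, +1 to first 0
Round 2: Dunmere=11 Fernhollow=15 Hollowpine=29 → close Hollowpine (overflow 14)
  29÷2 = 14 each, +1 to first 1
Round 3: Dunmere=26 Fernhollow=29 → close Dunmere (overflow 20)
  26÷1 = 26 each, +1 to first 0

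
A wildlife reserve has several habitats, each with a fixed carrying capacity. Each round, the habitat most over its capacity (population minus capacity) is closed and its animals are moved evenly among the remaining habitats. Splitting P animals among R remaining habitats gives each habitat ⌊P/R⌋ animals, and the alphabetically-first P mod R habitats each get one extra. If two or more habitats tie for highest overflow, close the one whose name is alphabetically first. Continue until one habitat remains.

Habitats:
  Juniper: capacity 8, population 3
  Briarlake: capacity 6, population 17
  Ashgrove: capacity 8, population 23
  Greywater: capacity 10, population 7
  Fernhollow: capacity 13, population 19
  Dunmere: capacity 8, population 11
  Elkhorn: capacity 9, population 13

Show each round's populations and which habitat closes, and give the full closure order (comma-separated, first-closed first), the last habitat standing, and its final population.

Round 1: Ashgrove=23 Briarlake=17 Dunmere=11 Elkhorn=13 Fernhollow=19 Greywater=7 Juniper=3 → close Ashgrove (overflow 15)
  23÷6 = 3 each, +1 to first 5
Round 2: Briarlake=21 Dunmere=15 Elkhorn=17 Fernhollow=23 Greywater=11 Juniper=6 → close Briarlake (overflow 15)
  21÷5 = 4 each, +1 to first 1
Round 3: Dunmere=20 Elkhorn=21 Fernhollow=27 Greywater=15 Juniper=10 → close Fernhollow (overflow 14)
  27÷4 = 6 each, +1 to first 3
Round 4: Dunmere=27 Elkhorn=28 Greywater=22 Juniper=16 → close Dunmere (overflow 19)
  27÷3 = 9 each, +1 to first 0
Round 5: Elkhorn=37 Greywater=31 Juniper=25 → close Elkhorn (overflow 28)
  37÷2 = 18 each, +1 to first 1
Round 6: Greywater=50 Juniper=43 → close Greywater (overflow 40)
  50÷1 = 50 each, +1 to first 0

Closure order: Ashgrove, Briarlake, Fernhollow, Dunmere, Elkhorn, Greywater
Last habitat: Juniper with 93 animals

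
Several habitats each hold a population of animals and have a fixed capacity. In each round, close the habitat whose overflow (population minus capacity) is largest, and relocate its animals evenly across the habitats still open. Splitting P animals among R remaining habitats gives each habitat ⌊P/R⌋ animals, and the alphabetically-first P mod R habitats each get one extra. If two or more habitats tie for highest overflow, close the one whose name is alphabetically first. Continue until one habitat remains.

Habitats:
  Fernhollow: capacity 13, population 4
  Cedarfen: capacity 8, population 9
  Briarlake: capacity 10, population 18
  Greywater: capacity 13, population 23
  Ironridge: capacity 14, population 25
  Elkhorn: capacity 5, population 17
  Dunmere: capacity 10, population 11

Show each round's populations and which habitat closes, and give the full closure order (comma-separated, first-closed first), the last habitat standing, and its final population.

Closure order: Elkhorn, Greywater, Ironridge, Briarlake, Cedarfen, Dunmere
Last habitat: Fernhollow with 107 animals

Round 1: Briarlake=18 Cedarfen=9 Dunmere=11 Elkhorn=17 Fernhollow=4 Greywater=23 Ironridge=25 → close Elkhorn (overflow 12)
  17÷6 = 2 each, +1 to first 5
Round 2: Briarlake=21 Cedarfen=12 Dunmere=14 Fernhollow=7 Greywater=26 Ironridge=27 → close Greywater (overflow 13)
  26÷5 = 5 each, +1 to first 1
Round 3: Briarlake=27 Cedarfen=17 Dunmere=19 Fernhollow=12 Ironridge=32 → close Ironridge (overflow 18)
  32÷4 = 8 each, +1 to first 0
Round 4: Briarlake=35 Cedarfen=25 Dunmere=27 Fernhollow=20 → close Briarlake (overflow 25)
  35÷3 = 11 each, +1 to first 2
Round 5: Cedarfen=37 Dunmere=39 Fernhollow=31 → close Cedarfen (overflow 29)
  37÷2 = 18 each, +1 to first 1
Round 6: Dunmere=58 Fernhollow=49 → close Dunmere (overflow 48)
  58÷1 = 58 each, +1 to first 0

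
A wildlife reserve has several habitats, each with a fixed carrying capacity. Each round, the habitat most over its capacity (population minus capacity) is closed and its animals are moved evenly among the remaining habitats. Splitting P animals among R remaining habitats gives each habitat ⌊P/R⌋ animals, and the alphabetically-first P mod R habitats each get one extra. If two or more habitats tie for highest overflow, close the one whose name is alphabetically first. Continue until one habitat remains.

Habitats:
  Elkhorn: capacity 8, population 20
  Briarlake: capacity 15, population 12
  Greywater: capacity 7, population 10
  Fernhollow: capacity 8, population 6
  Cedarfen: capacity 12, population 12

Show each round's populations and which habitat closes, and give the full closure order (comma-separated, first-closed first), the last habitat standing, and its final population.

Round 1: Briarlake=12 Cedarfen=12 Elkhorn=20 Fernhollow=6 Greywater=10 → close Elkhorn (overflow 12)
  20÷4 = 5 each, +1 to first 0
Round 2: Briarlake=17 Cedarfen=17 Fernhollow=11 Greywater=15 → close Greywater (overflow 8)
  15÷3 = 5 each, +1 to first 0
Round 3: Briarlake=22 Cedarfen=22 Fernhollow=16 → close Cedarfen (overflow 10)
  22÷2 = 11 each, +1 to first 0
Round 4: Briarlake=33 Fernhollow=27 → close Fernhollow (overflow 19)
  27÷1 = 27 each, +1 to first 0

Closure order: Elkhorn, Greywater, Cedarfen, Fernhollow
Last habitat: Briarlake with 60 animals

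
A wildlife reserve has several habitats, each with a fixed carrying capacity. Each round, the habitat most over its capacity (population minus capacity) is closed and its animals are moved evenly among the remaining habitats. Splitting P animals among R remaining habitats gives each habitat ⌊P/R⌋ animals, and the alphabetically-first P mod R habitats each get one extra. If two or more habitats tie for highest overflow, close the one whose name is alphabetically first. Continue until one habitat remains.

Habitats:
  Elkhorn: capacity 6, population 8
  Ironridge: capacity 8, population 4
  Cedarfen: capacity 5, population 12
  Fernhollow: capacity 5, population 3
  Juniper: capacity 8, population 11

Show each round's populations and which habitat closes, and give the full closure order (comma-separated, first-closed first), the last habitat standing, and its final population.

Round 1: Cedarfen=12 Elkhorn=8 Fernhollow=3 Ironridge=4 Juniper=11 → close Cedarfen (overflow 7)
  12÷4 = 3 each, +1 to first 0
Round 2: Elkhorn=11 Fernhollow=6 Ironridge=7 Juniper=14 → close Juniper (overflow 6)
  14÷3 = 4 each, +1 to first 2
Round 3: Elkhorn=16 Fernhollow=11 Ironridge=11 → close Elkhorn (overflow 10)
  16÷2 = 8 each, +1 to first 0
Round 4: Fernhollow=19 Ironridge=19 → close Fernhollow (overflow 14)
  19÷1 = 19 each, +1 to first 0

Closure order: Cedarfen, Juniper, Elkhorn, Fernhollow
Last habitat: Ironridge with 38 animals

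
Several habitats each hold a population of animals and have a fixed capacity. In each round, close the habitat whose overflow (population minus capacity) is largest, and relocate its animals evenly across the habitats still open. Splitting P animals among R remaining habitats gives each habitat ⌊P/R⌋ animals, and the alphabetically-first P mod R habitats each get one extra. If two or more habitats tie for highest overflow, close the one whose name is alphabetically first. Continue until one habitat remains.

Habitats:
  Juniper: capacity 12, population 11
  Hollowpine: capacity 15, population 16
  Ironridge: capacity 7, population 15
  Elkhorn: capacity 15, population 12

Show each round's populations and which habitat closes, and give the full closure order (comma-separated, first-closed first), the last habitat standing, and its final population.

Closure order: Ironridge, Hollowpine, Juniper
Last habitat: Elkhorn with 54 animals

Round 1: Elkhorn=12 Hollowpine=16 Ironridge=15 Juniper=11 → close Ironridge (overflow 8)
  15÷3 = 5 each, +1 to first 0
Round 2: Elkhorn=17 Hollowpine=21 Juniper=16 → close Hollowpine (overflow 6)
  21÷2 = 10 each, +1 to first 1
Round 3: Elkhorn=28 Juniper=26 → close Juniper (overflow 14)
  26÷1 = 26 each, +1 to first 0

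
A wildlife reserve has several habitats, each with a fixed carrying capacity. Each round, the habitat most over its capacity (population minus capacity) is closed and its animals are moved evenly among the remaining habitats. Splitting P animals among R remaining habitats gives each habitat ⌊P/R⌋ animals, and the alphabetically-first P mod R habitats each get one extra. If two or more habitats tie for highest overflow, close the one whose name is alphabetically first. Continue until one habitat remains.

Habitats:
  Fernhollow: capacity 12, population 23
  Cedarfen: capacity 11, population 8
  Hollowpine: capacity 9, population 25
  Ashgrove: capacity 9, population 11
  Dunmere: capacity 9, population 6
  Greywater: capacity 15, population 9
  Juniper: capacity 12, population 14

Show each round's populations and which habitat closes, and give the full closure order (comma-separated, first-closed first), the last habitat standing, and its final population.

Closure order: Hollowpine, Fernhollow, Ashgrove, Juniper, Cedarfen, Dunmere
Last habitat: Greywater with 96 animals

Round 1: Ashgrove=11 Cedarfen=8 Dunmere=6 Fernhollow=23 Greywater=9 Hollowpine=25 Juniper=14 → close Hollowpine (overflow 16)
  25÷6 = 4 each, +1 to first 1
Round 2: Ashgrove=16 Cedarfen=12 Dunmere=10 Fernhollow=27 Greywater=13 Juniper=18 → close Fernhollow (overflow 15)
  27÷5 = 5 each, +1 to first 2
Round 3: Ashgrove=22 Cedarfen=18 Dunmere=15 Greywater=18 Juniper=23 → close Ashgrove (overflow 13)
  22÷4 = 5 each, +1 to first 2
Round 4: Cedarfen=24 Dunmere=21 Greywater=23 Juniper=28 → close Juniper (overflow 16)
  28÷3 = 9 each, +1 to first 1
Round 5: Cedarfen=34 Dunmere=30 Greywater=32 → close Cedarfen (overflow 23)
  34÷2 = 17 each, +1 to first 0
Round 6: Dunmere=47 Greywater=49 → close Dunmere (overflow 38)
  47÷1 = 47 each, +1 to first 0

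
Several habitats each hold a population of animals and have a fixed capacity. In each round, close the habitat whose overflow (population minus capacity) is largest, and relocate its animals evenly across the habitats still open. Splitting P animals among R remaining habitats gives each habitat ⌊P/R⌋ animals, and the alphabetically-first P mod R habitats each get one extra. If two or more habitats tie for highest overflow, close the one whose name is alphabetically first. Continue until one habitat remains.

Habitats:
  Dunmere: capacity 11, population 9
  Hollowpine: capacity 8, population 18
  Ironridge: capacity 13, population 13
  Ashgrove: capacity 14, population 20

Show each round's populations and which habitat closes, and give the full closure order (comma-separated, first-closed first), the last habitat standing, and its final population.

Closure order: Hollowpine, Ashgrove, Ironridge
Last habitat: Dunmere with 60 animals

Round 1: Ashgrove=20 Dunmere=9 Hollowpine=18 Ironridge=13 → close Hollowpine (overflow 10)
  18÷3 = 6 each, +1 to first 0
Round 2: Ashgrove=26 Dunmere=15 Ironridge=19 → close Ashgrove (overflow 12)
  26÷2 = 13 each, +1 to first 0
Round 3: Dunmere=28 Ironridge=32 → close Ironridge (overflow 19)
  32÷1 = 32 each, +1 to first 0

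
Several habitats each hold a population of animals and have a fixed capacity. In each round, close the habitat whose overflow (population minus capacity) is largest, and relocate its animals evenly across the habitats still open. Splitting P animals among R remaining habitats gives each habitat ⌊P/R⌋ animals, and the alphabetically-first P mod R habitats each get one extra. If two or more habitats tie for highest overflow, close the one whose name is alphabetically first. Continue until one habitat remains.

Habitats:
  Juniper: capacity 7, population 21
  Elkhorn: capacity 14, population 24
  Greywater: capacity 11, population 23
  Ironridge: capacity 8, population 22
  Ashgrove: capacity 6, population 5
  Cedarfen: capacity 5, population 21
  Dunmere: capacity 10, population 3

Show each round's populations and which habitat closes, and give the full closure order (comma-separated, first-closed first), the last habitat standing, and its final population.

Closure order: Cedarfen, Ironridge, Juniper, Greywater, Elkhorn, Ashgrove
Last habitat: Dunmere with 119 animals

Round 1: Ashgrove=5 Cedarfen=21 Dunmere=3 Elkhorn=24 Greywater=23 Ironridge=22 Juniper=21 → close Cedarfen (overflow 16)
  21÷6 = 3 each, +1 to first 3
Round 2: Ashgrove=9 Dunmere=7 Elkhorn=28 Greywater=26 Ironridge=25 Juniper=24 → close Ironridge (overflow 17)
  25÷5 = 5 each, +1 to first 0
Round 3: Ashgrove=14 Dunmere=12 Elkhorn=33 Greywater=31 Juniper=29 → close Juniper (overflow 22)
  29÷4 = 7 each, +1 to first 1
Round 4: Ashgrove=22 Dunmere=19 Elkhorn=40 Greywater=38 → close Greywater (overflow 27)
  38÷3 = 12 each, +1 to first 2
Round 5: Ashgrove=35 Dunmere=32 Elkhorn=52 → close Elkhorn (overflow 38)
  52÷2 = 26 each, +1 to first 0
Round 6: Ashgrove=61 Dunmere=58 → close Ashgrove (overflow 55)
  61÷1 = 61 each, +1 to first 0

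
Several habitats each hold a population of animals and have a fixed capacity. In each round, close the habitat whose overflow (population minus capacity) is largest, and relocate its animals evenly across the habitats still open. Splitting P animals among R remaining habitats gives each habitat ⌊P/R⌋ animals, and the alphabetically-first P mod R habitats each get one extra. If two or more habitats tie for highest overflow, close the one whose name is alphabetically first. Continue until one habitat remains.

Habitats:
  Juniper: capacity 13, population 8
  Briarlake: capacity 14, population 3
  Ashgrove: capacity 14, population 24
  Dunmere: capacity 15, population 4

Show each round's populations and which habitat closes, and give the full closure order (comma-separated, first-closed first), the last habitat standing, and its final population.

Round 1: Ashgrove=24 Briarlake=3 Dunmere=4 Juniper=8 → close Ashgrove (overflow 10)
  24÷3 = 8 each, +1 to first 0
Round 2: Briarlake=11 Dunmere=12 Juniper=16 → close Juniper (overflow 3)
  16÷2 = 8 each, +1 to first 0
Round 3: Briarlake=19 Dunmere=20 → close Briarlake (overflow 5)
  19÷1 = 19 each, +1 to first 0

Closure order: Ashgrove, Juniper, Briarlake
Last habitat: Dunmere with 39 animals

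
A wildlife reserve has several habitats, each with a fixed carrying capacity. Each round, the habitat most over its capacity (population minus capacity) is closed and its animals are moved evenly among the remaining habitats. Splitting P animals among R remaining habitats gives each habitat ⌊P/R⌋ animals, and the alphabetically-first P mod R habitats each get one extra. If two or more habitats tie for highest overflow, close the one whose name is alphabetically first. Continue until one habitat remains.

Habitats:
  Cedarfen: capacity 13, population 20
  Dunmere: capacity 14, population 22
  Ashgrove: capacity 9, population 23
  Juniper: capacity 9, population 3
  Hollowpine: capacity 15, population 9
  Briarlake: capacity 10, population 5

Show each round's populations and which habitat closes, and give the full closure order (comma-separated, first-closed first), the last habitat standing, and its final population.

Round 1: Ashgrove=23 Briarlake=5 Cedarfen=20 Dunmere=22 Hollowpine=9 Juniper=3 → close Ashgrove (overflow 14)
  23÷5 = 4 each, +1 to first 3
Round 2: Briarlake=10 Cedarfen=25 Dunmere=27 Hollowpine=13 Juniper=7 → close Dunmere (overflow 13)
  27÷4 = 6 each, +1 to first 3
Round 3: Briarlake=17 Cedarfen=32 Hollowpine=20 Juniper=13 → close Cedarfen (overflow 19)
  32÷3 = 10 each, +1 to first 2
Round 4: Briarlake=28 Hollowpine=31 Juniper=23 → close Briarlake (overflow 18)
  28÷2 = 14 each, +1 to first 0
Round 5: Hollowpine=45 Juniper=37 → close Hollowpine (overflow 30)
  45÷1 = 45 each, +1 to first 0

Closure order: Ashgrove, Dunmere, Cedarfen, Briarlake, Hollowpine
Last habitat: Juniper with 82 animals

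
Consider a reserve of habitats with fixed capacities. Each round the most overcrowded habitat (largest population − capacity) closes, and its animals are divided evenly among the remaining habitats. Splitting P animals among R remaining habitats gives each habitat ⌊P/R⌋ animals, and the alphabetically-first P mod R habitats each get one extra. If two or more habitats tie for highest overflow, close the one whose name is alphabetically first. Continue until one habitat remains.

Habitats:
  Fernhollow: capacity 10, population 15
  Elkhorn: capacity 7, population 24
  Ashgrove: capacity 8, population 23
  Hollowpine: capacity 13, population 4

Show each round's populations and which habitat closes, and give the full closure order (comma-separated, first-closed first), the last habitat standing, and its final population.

Round 1: Ashgrove=23 Elkhorn=24 Fernhollow=15 Hollowpine=4 → close Elkhorn (overflow 17)
  24÷3 = 8 each, +1 to first 0
Round 2: Ashgrove=31 Fernhollow=23 Hollowpine=12 → close Ashgrove (overflow 23)
  31÷2 = 15 each, +1 to first 1
Round 3: Fernhollow=39 Hollowpine=27 → close Fernhollow (overflow 29)
  39÷1 = 39 each, +1 to first 0

Closure order: Elkhorn, Ashgrove, Fernhollow
Last habitat: Hollowpine with 66 animals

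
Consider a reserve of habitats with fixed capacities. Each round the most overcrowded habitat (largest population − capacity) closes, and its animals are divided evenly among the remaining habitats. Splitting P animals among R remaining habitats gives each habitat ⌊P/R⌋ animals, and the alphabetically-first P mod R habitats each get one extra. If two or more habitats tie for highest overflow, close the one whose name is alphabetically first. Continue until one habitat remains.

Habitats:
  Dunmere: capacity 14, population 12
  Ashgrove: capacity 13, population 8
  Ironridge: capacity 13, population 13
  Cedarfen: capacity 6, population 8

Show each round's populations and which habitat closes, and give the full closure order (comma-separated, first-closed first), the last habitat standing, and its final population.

Closure order: Cedarfen, Ironridge, Dunmere
Last habitat: Ashgrove with 41 animals

Round 1: Ashgrove=8 Cedarfen=8 Dunmere=12 Ironridge=13 → close Cedarfen (overflow 2)
  8÷3 = 2 each, +1 to first 2
Round 2: Ashgrove=11 Dunmere=15 Ironridge=15 → close Ironridge (overflow 2)
  15÷2 = 7 each, +1 to first 1
Round 3: Ashgrove=19 Dunmere=22 → close Dunmere (overflow 8)
  22÷1 = 22 each, +1 to first 0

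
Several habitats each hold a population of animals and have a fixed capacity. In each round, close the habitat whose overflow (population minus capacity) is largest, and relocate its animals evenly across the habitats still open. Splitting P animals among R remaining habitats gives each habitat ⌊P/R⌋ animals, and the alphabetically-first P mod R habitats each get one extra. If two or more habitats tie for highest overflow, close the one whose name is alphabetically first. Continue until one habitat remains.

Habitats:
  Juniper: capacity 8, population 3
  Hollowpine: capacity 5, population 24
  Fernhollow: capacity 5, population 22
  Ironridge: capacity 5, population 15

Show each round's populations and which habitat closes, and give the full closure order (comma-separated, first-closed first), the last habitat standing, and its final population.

Closure order: Hollowpine, Fernhollow, Ironridge
Last habitat: Juniper with 64 animals

Round 1: Fernhollow=22 Hollowpine=24 Ironridge=15 Juniper=3 → close Hollowpine (overflow 19)
  24÷3 = 8 each, +1 to first 0
Round 2: Fernhollow=30 Ironridge=23 Juniper=11 → close Fernhollow (overflow 25)
  30÷2 = 15 each, +1 to first 0
Round 3: Ironridge=38 Juniper=26 → close Ironridge (overflow 33)
  38÷1 = 38 each, +1 to first 0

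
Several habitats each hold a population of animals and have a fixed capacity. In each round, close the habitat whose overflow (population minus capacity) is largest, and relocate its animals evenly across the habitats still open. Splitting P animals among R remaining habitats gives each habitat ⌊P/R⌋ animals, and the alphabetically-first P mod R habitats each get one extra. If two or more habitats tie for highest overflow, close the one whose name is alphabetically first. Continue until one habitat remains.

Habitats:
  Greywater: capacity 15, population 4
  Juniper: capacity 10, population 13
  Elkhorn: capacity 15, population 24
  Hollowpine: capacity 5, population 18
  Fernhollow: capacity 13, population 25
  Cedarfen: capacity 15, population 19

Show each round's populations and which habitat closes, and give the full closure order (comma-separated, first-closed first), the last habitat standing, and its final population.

Closure order: Hollowpine, Fernhollow, Elkhorn, Cedarfen, Juniper
Last habitat: Greywater with 103 animals

Round 1: Cedarfen=19 Elkhorn=24 Fernhollow=25 Greywater=4 Hollowpine=18 Juniper=13 → close Hollowpine (overflow 13)
  18÷5 = 3 each, +1 to first 3
Round 2: Cedarfen=23 Elkhorn=28 Fernhollow=29 Greywater=7 Juniper=16 → close Fernhollow (overflow 16)
  29÷4 = 7 each, +1 to first 1
Round 3: Cedarfen=31 Elkhorn=35 Greywater=14 Juniper=23 → close Elkhorn (overflow 20)
  35÷3 = 11 each, +1 to first 2
Round 4: Cedarfen=43 Greywater=26 Juniper=34 → close Cedarfen (overflow 28)
  43÷2 = 21 each, +1 to first 1
Round 5: Greywater=48 Juniper=55 → close Juniper (overflow 45)
  55÷1 = 55 each, +1 to first 0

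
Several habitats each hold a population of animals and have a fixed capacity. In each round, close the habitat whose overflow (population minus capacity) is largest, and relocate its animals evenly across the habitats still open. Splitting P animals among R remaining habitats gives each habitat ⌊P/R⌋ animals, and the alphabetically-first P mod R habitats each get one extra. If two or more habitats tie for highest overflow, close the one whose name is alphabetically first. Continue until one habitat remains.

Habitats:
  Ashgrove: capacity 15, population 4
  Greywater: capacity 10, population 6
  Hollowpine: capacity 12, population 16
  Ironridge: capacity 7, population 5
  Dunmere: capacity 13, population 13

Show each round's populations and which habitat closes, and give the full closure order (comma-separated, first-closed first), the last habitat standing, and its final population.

Closure order: Hollowpine, Dunmere, Ironridge, Greywater
Last habitat: Ashgrove with 44 animals

Round 1: Ashgrove=4 Dunmere=13 Greywater=6 Hollowpine=16 Ironridge=5 → close Hollowpine (overflow 4)
  16÷4 = 4 each, +1 to first 0
Round 2: Ashgrove=8 Dunmere=17 Greywater=10 Ironridge=9 → close Dunmere (overflow 4)
  17÷3 = 5 each, +1 to first 2
Round 3: Ashgrove=14 Greywater=16 Ironridge=14 → close Ironridge (overflow 7)
  14÷2 = 7 each, +1 to first 0
Round 4: Ashgrove=21 Greywater=23 → close Greywater (overflow 13)
  23÷1 = 23 each, +1 to first 0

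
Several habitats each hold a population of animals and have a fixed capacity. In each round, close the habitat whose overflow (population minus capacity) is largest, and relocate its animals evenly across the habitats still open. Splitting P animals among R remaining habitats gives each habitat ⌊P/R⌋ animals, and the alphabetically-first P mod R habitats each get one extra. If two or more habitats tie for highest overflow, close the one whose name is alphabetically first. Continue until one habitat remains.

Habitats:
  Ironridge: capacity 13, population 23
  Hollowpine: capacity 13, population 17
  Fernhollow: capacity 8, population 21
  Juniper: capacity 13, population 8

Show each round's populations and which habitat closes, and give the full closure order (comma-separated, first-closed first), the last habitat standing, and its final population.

Round 1: Fernhollow=21 Hollowpine=17 Ironridge=23 Juniper=8 → close Fernhollow (overflow 13)
  21÷3 = 7 each, +1 to first 0
Round 2: Hollowpine=24 Ironridge=30 Juniper=15 → close Ironridge (overflow 17)
  30÷2 = 15 each, +1 to first 0
Round 3: Hollowpine=39 Juniper=30 → close Hollowpine (overflow 26)
  39÷1 = 39 each, +1 to first 0

Closure order: Fernhollow, Ironridge, Hollowpine
Last habitat: Juniper with 69 animals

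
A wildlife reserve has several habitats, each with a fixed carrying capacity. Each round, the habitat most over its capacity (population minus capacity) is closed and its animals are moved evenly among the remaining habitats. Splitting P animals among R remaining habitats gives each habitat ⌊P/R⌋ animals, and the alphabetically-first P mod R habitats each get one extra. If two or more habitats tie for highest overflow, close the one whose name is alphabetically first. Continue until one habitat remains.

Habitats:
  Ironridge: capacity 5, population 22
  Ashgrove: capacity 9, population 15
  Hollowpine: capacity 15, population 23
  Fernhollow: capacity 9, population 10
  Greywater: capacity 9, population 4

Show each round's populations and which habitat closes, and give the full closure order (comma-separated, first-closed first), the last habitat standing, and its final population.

Round 1: Ashgrove=15 Fernhollow=10 Greywater=4 Hollowpine=23 Ironridge=22 → close Ironridge (overflow 17)
  22÷4 = 5 each, +1 to first 2
Round 2: Ashgrove=21 Fernhollow=16 Greywater=9 Hollowpine=28 → close Hollowpine (overflow 13)
  28÷3 = 9 each, +1 to first 1
Round 3: Ashgrove=31 Fernhollow=25 Greywater=18 → close Ashgrove (overflow 22)
  31÷2 = 15 each, +1 to first 1
Round 4: Fernhollow=41 Greywater=33 → close Fernhollow (overflow 32)
  41÷1 = 41 each, +1 to first 0

Closure order: Ironridge, Hollowpine, Ashgrove, Fernhollow
Last habitat: Greywater with 74 animals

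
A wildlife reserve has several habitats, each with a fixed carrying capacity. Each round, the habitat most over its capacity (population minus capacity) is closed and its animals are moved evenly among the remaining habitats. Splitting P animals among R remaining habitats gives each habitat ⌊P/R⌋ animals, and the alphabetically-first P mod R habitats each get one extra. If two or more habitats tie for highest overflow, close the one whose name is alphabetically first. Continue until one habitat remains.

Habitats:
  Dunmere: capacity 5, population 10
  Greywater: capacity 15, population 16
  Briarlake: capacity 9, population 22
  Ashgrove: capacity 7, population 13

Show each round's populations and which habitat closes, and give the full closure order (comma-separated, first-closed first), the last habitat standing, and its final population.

Closure order: Briarlake, Ashgrove, Dunmere
Last habitat: Greywater with 61 animals

Round 1: Ashgrove=13 Briarlake=22 Dunmere=10 Greywater=16 → close Briarlake (overflow 13)
  22÷3 = 7 each, +1 to first 1
Round 2: Ashgrove=21 Dunmere=17 Greywater=23 → close Ashgrove (overflow 14)
  21÷2 = 10 each, +1 to first 1
Round 3: Dunmere=28 Greywater=33 → close Dunmere (overflow 23)
  28÷1 = 28 each, +1 to first 0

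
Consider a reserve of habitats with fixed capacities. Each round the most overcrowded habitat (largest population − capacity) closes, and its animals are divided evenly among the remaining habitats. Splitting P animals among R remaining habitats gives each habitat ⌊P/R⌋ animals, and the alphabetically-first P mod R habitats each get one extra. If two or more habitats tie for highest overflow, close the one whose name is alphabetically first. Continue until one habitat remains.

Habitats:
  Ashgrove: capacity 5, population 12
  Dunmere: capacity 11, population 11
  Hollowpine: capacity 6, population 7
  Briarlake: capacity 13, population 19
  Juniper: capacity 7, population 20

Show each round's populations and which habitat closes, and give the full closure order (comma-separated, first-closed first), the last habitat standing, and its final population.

Round 1: Ashgrove=12 Briarlake=19 Dunmere=11 Hollowpine=7 Juniper=20 → close Juniper (overflow 13)
  20÷4 = 5 each, +1 to first 0
Round 2: Ashgrove=17 Briarlake=24 Dunmere=16 Hollowpine=12 → close Ashgrove (overflow 12)
  17÷3 = 5 each, +1 to first 2
Round 3: Briarlake=30 Dunmere=22 Hollowpine=17 → close Briarlake (overflow 17)
  30÷2 = 15 each, +1 to first 0
Round 4: Dunmere=37 Hollowpine=32 → close Dunmere (overflow 26)
  37÷1 = 37 each, +1 to first 0

Closure order: Juniper, Ashgrove, Briarlake, Dunmere
Last habitat: Hollowpine with 69 animals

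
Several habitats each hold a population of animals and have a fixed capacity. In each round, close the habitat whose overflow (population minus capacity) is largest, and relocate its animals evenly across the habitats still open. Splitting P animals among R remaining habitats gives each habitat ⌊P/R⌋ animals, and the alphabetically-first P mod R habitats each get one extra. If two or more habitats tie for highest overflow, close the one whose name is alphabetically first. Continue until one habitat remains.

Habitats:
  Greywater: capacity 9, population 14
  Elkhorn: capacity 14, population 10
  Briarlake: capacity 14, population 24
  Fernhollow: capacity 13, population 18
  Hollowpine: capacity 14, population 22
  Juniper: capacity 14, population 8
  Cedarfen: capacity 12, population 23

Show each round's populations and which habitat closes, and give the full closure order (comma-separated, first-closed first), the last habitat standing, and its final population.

Closure order: Cedarfen, Briarlake, Hollowpine, Fernhollow, Greywater, Elkhorn
Last habitat: Juniper with 119 animals

Round 1: Briarlake=24 Cedarfen=23 Elkhorn=10 Fernhollow=18 Greywater=14 Hollowpine=22 Juniper=8 → close Cedarfen (overflow 11)
  23÷6 = 3 each, +1 to first 5
Round 2: Briarlake=28 Elkhorn=14 Fernhollow=22 Greywater=18 Hollowpine=26 Juniper=11 → close Briarlake (overflow 14)
  28÷5 = 5 each, +1 to first 3
Round 3: Elkhorn=20 Fernhollow=28 Greywater=24 Hollowpine=31 Juniper=16 → close Hollowpine (overflow 17)
  31÷4 = 7 each, +1 to first 3
Round 4: Elkhorn=28 Fernhollow=36 Greywater=32 Juniper=23 → close Fernhollow (overflow 23)
  36÷3 = 12 each, +1 to first 0
Round 5: Elkhorn=40 Greywater=44 Juniper=35 → close Greywater (overflow 35)
  44÷2 = 22 each, +1 to first 0
Round 6: Elkhorn=62 Juniper=57 → close Elkhorn (overflow 48)
  62÷1 = 62 each, +1 to first 0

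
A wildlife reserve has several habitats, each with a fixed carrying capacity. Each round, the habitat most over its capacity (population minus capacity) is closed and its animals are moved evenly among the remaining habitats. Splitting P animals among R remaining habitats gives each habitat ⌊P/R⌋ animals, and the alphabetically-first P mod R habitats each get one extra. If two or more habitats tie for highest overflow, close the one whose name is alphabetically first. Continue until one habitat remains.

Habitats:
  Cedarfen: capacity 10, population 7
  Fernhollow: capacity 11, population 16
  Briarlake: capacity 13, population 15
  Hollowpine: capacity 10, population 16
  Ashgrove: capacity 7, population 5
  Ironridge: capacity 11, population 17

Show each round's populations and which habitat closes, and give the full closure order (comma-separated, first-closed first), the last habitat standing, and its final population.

Round 1: Ashgrove=5 Briarlake=15 Cedarfen=7 Fernhollow=16 Hollowpine=16 Ironridge=17 → close Hollowpine (overflow 6)
  16÷5 = 3 each, +1 to first 1
Round 2: Ashgrove=9 Briarlake=18 Cedarfen=10 Fernhollow=19 Ironridge=20 → close Ironridge (overflow 9)
  20÷4 = 5 each, +1 to first 0
Round 3: Ashgrove=14 Briarlake=23 Cedarfen=15 Fernhollow=24 → close Fernhollow (overflow 13)
  24÷3 = 8 each, +1 to first 0
Round 4: Ashgrove=22 Briarlake=31 Cedarfen=23 → close Briarlake (overflow 18)
  31÷2 = 15 each, +1 to first 1
Round 5: Ashgrove=38 Cedarfen=38 → close Ashgrove (overflow 31)
  38÷1 = 38 each, +1 to first 0

Closure order: Hollowpine, Ironridge, Fernhollow, Briarlake, Ashgrove
Last habitat: Cedarfen with 76 animals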